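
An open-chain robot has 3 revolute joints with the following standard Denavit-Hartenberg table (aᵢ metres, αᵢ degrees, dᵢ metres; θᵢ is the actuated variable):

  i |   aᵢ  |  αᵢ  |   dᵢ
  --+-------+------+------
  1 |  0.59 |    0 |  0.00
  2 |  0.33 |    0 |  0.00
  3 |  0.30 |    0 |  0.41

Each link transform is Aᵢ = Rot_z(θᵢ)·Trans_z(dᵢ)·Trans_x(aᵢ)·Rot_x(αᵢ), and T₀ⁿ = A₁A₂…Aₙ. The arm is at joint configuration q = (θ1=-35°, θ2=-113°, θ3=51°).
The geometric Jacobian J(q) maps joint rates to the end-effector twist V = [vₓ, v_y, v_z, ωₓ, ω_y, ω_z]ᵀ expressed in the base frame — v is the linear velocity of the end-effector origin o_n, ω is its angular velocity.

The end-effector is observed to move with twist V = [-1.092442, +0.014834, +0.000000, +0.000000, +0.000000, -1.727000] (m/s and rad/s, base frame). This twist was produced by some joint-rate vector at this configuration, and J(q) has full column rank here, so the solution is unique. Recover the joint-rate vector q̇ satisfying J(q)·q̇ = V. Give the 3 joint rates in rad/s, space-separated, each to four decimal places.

o_n = [0.1669, -0.8110, 0.4100]
J₁: ẑ×o_n = [0.8110, 0.1669, -0.0000], ω = ẑ
J2: z=[0.0000, 0.0000, 1.0000] o=[0.4833, -0.3384, 0.0000] → [0.4726, -0.3164, 0.0000, 0.0000, 0.0000, 1.0000]
J3: z=[0.0000, 0.0000, 1.0000] o=[0.2034, -0.5133, 0.0000] → [0.2978, -0.0366, 0.0000, 0.0000, 0.0000, 1.0000]
q̇ = J⁺·V = [-0.9500, -0.5180, -0.2590]

-0.9500 -0.5180 -0.2590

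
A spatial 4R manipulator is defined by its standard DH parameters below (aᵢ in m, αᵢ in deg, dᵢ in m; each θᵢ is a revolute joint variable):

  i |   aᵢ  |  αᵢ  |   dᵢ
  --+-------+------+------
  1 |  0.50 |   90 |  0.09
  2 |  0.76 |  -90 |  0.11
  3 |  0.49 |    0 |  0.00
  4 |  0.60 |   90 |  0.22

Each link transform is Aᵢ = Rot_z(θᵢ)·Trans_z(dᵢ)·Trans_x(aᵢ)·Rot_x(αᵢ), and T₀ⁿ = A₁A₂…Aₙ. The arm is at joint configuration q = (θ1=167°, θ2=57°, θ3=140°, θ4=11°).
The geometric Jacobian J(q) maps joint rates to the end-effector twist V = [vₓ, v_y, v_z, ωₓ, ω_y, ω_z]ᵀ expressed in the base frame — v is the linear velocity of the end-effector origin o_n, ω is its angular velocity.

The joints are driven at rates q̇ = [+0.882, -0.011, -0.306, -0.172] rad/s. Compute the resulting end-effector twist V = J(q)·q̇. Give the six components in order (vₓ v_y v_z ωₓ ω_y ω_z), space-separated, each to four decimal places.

0.1715 -0.6314 0.2003 -0.3931 0.0795 0.6217

o_n = [-0.3446, -0.4293, 0.0923]
J₁: ẑ×o_n = [0.4293, -0.3446, 0.0000], ω = ẑ
J2: z=[0.2250, 0.9744, 0.0000] o=[-0.4872, 0.1125, 0.0900] → [0.0022, -0.0005, -0.2608, 0.2250, 0.9744, 0.0000]
J3: z=[0.8172, -0.1887, 0.5446] o=[-0.8658, 0.3128, 0.7274] → [0.5240, 0.8028, -0.5081, 0.8172, -0.1887, 0.5446]
J4: z=[0.8172, -0.1887, 0.5446] o=[-0.7374, -0.0401, 0.4126] → [0.2724, 0.4757, -0.2440, 0.8172, -0.1887, 0.5446]
V = J·q̇ = [0.1715, -0.6314, 0.2003, -0.3931, 0.0795, 0.6217]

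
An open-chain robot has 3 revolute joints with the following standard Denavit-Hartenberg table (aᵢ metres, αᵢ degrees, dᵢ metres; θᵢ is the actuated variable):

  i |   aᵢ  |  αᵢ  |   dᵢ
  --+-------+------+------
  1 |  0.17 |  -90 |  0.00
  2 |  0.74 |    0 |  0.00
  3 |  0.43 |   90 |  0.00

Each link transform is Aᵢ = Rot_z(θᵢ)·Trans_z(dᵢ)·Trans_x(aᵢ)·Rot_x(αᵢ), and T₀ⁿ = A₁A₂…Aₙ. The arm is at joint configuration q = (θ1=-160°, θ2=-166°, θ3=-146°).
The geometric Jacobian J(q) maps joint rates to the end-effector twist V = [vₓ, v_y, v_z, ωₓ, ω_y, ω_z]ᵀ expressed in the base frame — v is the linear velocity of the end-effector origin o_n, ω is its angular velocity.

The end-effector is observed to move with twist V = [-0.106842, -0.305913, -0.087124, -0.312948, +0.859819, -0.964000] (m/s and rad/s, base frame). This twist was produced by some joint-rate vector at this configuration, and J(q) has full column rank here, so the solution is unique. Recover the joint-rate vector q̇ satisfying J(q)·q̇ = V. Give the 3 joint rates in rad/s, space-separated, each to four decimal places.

o_n = [0.2446, 0.0890, -0.1405]
J₁: ẑ×o_n = [-0.0890, 0.2446, 0.0000], ω = ẑ
J2: z=[0.3420, -0.9397, 0.0000] o=[-0.1597, -0.0581, 0.0000] → [0.1321, 0.0481, 0.4303, 0.3420, -0.9397, 0.0000]
J3: z=[0.3420, -0.9397, 0.0000] o=[0.5150, 0.1874, 0.1790] → [0.3003, 0.1093, -0.2877, 0.3420, -0.9397, 0.0000]
q̇ = J⁺·V = [-0.9640, -0.4880, -0.4270]

-0.9640 -0.4880 -0.4270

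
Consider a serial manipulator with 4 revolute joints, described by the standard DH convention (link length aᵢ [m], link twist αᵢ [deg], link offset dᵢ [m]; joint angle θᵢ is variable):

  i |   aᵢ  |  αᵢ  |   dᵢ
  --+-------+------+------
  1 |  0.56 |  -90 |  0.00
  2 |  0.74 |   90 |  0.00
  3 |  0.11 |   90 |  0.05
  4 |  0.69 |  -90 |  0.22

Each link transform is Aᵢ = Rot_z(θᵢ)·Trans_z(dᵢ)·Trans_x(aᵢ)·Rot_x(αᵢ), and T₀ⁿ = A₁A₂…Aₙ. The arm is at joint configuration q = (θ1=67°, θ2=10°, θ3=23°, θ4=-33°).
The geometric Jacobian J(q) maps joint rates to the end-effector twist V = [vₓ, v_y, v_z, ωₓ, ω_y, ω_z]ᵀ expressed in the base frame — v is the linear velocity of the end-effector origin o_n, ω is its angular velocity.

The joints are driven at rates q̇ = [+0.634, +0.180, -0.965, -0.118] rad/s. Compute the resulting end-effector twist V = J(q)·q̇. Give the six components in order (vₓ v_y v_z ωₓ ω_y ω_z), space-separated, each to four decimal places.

o_n = [0.6972, 1.8128, -0.5744]
J₁: ẑ×o_n = [-1.8128, 0.6972, 0.0000], ω = ẑ
J2: z=[-0.9205, 0.3907, 0.0000] o=[0.2188, 0.5155, 0.0000] → [-0.2244, -0.5287, -1.3811, -0.9205, 0.3907, 0.0000]
J3: z=[0.0678, 0.1598, 0.9848] o=[0.5036, 1.1863, -0.1285] → [-0.6883, 0.2209, 0.0116, 0.0678, 0.1598, 0.9848]
J4: z=[0.9977, -0.0055, -0.0678] o=[0.5063, 1.3029, -0.0968] → [0.0372, 0.4635, 0.5098, 0.9977, -0.0055, -0.0678]
V = J·q̇ = [-0.5299, 0.0790, -0.3199, -0.3489, -0.0833, -0.3083]

-0.5299 0.0790 -0.3199 -0.3489 -0.0833 -0.3083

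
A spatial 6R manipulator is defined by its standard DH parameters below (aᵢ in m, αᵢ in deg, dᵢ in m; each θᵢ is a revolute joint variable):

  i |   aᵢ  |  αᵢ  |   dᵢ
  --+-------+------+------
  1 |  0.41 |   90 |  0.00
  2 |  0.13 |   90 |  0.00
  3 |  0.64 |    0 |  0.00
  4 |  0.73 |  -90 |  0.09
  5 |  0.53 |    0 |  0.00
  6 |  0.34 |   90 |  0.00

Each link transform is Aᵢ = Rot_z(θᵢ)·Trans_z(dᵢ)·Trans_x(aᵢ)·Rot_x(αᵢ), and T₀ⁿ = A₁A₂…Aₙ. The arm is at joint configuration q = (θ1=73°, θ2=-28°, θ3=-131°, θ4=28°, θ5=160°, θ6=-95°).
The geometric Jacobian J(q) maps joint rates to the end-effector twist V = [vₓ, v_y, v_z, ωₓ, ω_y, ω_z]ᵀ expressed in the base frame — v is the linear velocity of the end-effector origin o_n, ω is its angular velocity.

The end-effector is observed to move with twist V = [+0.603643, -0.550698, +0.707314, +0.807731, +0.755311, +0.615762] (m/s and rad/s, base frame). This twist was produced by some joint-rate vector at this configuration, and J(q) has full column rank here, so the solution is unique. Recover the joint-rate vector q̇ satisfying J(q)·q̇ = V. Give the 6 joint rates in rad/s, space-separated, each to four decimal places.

-0.9710 0.5750 -0.9250 -0.9260 -0.5490 0.6530

o_n = [-0.7339, 0.5035, 0.5284]
J₁: ẑ×o_n = [-0.5035, -0.7339, 0.0000], ω = ẑ
J2: z=[0.9563, -0.2924, 0.0000] o=[0.1199, 0.3921, 0.0000] → [-0.1545, -0.5053, -0.1430, 0.9563, -0.2924, 0.0000]
J3: z=[-0.1373, -0.4490, -0.8829] o=[0.1534, 0.5019, -0.0610] → [-0.2632, 0.8644, -0.3986, -0.1373, -0.4490, -0.8829]
J4: z=[-0.1373, -0.4490, -0.8829] o=[-0.4169, 0.2885, 0.1361] → [0.0137, 0.3338, -0.1718, -0.1373, -0.4490, -0.8829]
J5: z=[0.0364, 0.8885, -0.4574] o=[-1.1518, 0.3174, 0.1337] → [0.4358, -0.2056, -0.3646, 0.0364, 0.8885, -0.4574]
J6: z=[0.0364, 0.8885, -0.4574] o=[-0.6340, 0.3515, 0.2412] → [0.3247, 0.0353, 0.0943, 0.0364, 0.8885, -0.4574]
q̇ = J⁺·V = [-0.9710, 0.5750, -0.9250, -0.9260, -0.5490, 0.6530]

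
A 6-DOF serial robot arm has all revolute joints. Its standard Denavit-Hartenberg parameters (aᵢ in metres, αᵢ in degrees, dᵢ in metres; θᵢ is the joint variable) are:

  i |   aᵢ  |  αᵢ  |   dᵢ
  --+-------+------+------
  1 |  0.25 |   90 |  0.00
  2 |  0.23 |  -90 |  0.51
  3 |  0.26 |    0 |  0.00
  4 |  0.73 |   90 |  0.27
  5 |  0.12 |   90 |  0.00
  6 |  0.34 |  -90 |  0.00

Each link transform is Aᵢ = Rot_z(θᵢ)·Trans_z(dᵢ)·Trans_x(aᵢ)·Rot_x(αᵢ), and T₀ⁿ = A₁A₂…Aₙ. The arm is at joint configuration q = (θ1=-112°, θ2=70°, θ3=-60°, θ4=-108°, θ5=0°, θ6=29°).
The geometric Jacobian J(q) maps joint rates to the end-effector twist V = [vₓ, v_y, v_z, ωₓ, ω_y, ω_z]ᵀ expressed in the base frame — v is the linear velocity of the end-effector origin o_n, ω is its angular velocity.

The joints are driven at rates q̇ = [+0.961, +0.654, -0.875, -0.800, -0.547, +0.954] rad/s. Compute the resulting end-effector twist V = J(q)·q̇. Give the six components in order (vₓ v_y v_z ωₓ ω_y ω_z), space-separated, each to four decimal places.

o_n = [-0.6499, 0.5604, -0.6562]
J₁: ẑ×o_n = [-0.5604, -0.6499, 0.0000], ω = ẑ
J2: z=[-0.9272, 0.3746, 0.0000] o=[-0.0937, -0.2318, 0.0000] → [-0.2458, -0.6084, -0.5262, -0.9272, 0.3746, 0.0000]
J3: z=[0.3520, 0.8713, 0.3420] o=[-0.5960, -0.1137, 0.2161] → [-0.9906, 0.2886, 0.2842, 0.3520, 0.8713, 0.3420]
J4: z=[0.3520, 0.8713, 0.3420] o=[-0.8214, -0.0706, 0.3383] → [-1.0823, 0.4087, 0.0727, 0.3520, 0.8713, 0.3420]
J5: z=[0.9336, -0.3005, -0.1954] o=[-0.7756, 0.4480, -0.2404] → [0.1469, 0.3636, 0.1427, 0.9336, -0.3005, -0.1954]
J6: z=[-0.3520, -0.8713, -0.3420] o=[-0.7837, 0.4945, -0.3506] → [0.2887, -0.1533, 0.0934, -0.3520, -0.8713, -0.3420]
V = J·q̇ = [1.2283, -1.9472, -0.6399, -2.0425, -1.8812, 0.1687]

1.2283 -1.9472 -0.6399 -2.0425 -1.8812 0.1687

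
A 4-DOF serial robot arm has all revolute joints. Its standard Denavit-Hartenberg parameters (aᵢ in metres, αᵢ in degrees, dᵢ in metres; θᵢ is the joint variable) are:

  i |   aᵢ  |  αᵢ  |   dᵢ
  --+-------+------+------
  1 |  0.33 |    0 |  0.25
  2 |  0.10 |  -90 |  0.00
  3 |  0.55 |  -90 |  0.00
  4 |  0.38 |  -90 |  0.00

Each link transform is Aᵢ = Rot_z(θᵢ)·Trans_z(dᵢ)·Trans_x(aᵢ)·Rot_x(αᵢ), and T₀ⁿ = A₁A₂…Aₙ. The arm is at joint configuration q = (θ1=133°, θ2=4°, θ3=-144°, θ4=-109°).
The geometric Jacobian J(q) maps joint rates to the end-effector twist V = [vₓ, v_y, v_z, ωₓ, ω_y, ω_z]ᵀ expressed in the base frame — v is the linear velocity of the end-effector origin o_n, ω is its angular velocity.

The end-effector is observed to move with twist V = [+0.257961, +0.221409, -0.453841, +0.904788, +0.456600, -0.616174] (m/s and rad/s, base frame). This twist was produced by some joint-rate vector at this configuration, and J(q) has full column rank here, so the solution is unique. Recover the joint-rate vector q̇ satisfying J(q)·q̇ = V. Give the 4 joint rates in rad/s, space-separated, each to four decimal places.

-0.9020 0.7680 -0.9510 -0.5960

o_n = [-0.2910, -0.1884, 0.5006]
J₁: ẑ×o_n = [0.1884, -0.2910, 0.0000], ω = ẑ
J2: z=[0.0000, 0.0000, 1.0000] o=[-0.2251, 0.2413, 0.2500] → [0.4298, -0.0660, 0.0000, 0.0000, 0.0000, 1.0000]
J3: z=[-0.6820, -0.7314, 0.0000] o=[-0.2982, 0.3095, 0.2500] → [-0.1833, 0.1709, 0.3449, -0.6820, -0.7314, 0.0000]
J4: z=[-0.4299, 0.4009, 0.8090] o=[0.0272, 0.0061, 0.5733] → [0.1282, -0.2887, 0.2112, -0.4299, 0.4009, 0.8090]
q̇ = J⁺·V = [-0.9020, 0.7680, -0.9510, -0.5960]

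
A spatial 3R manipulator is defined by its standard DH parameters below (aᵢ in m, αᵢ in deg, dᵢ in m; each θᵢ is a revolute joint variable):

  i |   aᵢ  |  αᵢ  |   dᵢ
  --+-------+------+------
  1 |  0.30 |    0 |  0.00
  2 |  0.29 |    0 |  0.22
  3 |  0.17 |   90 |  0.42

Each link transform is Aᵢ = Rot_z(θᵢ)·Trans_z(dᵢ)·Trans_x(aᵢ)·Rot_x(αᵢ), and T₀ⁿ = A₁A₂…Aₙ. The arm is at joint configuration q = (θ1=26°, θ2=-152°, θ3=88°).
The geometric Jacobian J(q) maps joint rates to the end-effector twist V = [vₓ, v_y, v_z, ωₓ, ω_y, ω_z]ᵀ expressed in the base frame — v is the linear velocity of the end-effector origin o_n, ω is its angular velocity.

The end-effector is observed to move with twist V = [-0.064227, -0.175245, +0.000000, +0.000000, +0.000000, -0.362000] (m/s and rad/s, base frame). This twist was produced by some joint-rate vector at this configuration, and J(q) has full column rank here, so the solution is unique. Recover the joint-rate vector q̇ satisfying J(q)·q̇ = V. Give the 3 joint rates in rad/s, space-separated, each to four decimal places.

-0.8380 0.2560 0.2200

o_n = [0.2331, -0.2078, 0.6400]
J₁: ẑ×o_n = [0.2078, 0.2331, -0.0000], ω = ẑ
J2: z=[0.0000, 0.0000, 1.0000] o=[0.2696, 0.1315, 0.0000] → [0.3393, -0.0365, 0.0000, 0.0000, 0.0000, 1.0000]
J3: z=[0.0000, 0.0000, 1.0000] o=[0.0992, -0.1031, 0.2200] → [0.1047, 0.1340, -0.0000, 0.0000, 0.0000, 1.0000]
q̇ = J⁺·V = [-0.8380, 0.2560, 0.2200]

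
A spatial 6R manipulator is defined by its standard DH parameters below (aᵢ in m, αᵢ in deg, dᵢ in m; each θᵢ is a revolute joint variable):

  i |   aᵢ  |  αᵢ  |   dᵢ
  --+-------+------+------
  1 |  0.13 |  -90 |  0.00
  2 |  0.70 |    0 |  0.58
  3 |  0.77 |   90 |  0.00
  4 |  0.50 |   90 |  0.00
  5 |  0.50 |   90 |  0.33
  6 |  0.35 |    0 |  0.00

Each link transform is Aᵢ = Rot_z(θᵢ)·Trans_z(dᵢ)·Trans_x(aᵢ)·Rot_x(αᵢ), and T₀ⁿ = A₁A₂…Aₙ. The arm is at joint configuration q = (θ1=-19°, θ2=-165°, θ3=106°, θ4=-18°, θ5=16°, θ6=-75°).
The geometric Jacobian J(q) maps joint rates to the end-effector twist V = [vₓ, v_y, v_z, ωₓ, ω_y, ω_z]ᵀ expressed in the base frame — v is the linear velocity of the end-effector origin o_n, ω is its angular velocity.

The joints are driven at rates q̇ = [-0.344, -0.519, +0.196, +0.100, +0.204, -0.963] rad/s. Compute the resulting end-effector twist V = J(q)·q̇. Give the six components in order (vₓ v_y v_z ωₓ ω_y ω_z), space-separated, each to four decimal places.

o_n = [0.3063, 0.1671, 1.7976]
J₁: ẑ×o_n = [-0.1671, 0.3063, 0.0000], ω = ẑ
J2: z=[0.3256, 0.9455, 0.0000] o=[0.1229, -0.0423, 0.0000] → [1.6996, -0.5852, -0.1052, 0.3256, 0.9455, 0.0000]
J3: z=[0.3256, 0.9455, 0.0000] o=[-0.3276, 0.7262, 0.1812] → [1.5283, -0.5263, -0.7813, 0.3256, 0.9455, 0.0000]
J4: z=[-0.8105, 0.2791, 0.5150] o=[0.0474, 0.5971, 0.8412] → [0.4883, 0.9085, 0.2762, -0.8105, 0.2791, 0.5150]
J5: z=[-0.4601, -0.8474, -0.2649] o=[0.2287, 0.3713, 1.2488] → [-0.5191, 0.2320, 0.1597, -0.4601, -0.8474, -0.2649]
J6: z=[0.8790, -0.3927, -0.2704] o=[0.1394, -0.0870, 1.6242] → [0.0006, -0.1975, 0.2889, 0.8790, -0.3927, -0.2704]
V = J·q̇ = [-0.5827, 0.4236, -0.3166, -1.1265, -0.0722, -0.0862]

-0.5827 0.4236 -0.3166 -1.1265 -0.0722 -0.0862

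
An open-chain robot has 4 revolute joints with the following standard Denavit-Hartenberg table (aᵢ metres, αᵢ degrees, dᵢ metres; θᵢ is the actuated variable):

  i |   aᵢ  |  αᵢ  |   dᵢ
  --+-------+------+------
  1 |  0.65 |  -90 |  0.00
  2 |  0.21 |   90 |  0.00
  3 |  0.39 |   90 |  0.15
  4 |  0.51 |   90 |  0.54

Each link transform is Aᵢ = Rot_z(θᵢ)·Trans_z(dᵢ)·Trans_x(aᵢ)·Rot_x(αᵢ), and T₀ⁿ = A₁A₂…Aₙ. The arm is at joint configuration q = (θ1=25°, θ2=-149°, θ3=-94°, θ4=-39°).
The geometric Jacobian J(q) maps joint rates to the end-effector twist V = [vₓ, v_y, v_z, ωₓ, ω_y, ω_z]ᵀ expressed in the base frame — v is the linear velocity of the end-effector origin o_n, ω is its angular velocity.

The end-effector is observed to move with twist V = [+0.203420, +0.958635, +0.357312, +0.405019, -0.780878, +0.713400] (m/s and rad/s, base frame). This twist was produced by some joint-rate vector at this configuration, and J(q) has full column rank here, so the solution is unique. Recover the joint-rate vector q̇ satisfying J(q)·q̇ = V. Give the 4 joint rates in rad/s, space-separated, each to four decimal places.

0.7660 -0.8830 0.0260 0.0590

o_n = [1.2824, -0.2259, -0.0510]
J₁: ẑ×o_n = [0.2259, 1.2824, -0.0000], ω = ẑ
J2: z=[-0.4226, 0.9063, 0.0000] o=[0.5891, 0.2747, 0.0000] → [-0.0462, -0.0216, -0.4168, -0.4226, 0.9063, 0.0000]
J3: z=[-0.4668, -0.2177, -0.8572] o=[0.4260, 0.1986, 0.1082] → [-0.3293, -0.8084, 0.3846, -0.4668, -0.2177, -0.8572]
J4: z=[0.7455, 0.4246, -0.5138] o=[0.5415, -0.1768, -0.0344] → [-0.0323, -0.3683, -0.3513, 0.7455, 0.4246, -0.5138]
q̇ = J⁺·V = [0.7660, -0.8830, 0.0260, 0.0590]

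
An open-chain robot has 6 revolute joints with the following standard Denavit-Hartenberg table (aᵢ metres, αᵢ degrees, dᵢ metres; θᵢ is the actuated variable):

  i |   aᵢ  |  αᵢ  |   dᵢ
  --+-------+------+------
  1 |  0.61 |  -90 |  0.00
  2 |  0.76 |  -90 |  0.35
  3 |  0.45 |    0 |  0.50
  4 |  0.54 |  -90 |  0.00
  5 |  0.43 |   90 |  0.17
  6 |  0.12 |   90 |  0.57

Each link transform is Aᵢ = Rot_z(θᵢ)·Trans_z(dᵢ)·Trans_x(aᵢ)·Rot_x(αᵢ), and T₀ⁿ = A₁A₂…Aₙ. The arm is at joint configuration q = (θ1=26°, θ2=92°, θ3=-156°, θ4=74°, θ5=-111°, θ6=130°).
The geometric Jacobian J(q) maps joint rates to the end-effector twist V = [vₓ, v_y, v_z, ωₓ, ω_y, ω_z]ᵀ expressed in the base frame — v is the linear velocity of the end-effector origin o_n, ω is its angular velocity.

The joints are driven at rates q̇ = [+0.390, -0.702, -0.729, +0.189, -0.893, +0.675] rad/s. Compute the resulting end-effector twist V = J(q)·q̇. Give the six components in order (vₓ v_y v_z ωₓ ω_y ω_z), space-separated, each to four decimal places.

0.9260 0.1582 -0.3614 1.2596 -0.7227 1.3341

o_n = [-0.1980, 0.3252, -0.5696]
J₁: ẑ×o_n = [-0.3252, -0.1980, 0.0000], ω = ẑ
J2: z=[-0.4384, 0.8988, 0.0000] o=[0.5483, 0.2674, 0.0000] → [-0.5120, -0.2497, 0.6454, -0.4384, 0.8988, 0.0000]
J3: z=[-0.8982, -0.4381, 0.0349] o=[0.3710, 0.5704, -0.7595] → [-0.0747, 0.1508, -0.0291, -0.8982, -0.4381, 0.0349]
J4: z=[-0.8982, -0.4381, 0.0349] o=[-0.1455, 0.5221, -0.3312] → [0.1113, -0.2159, 0.1538, -0.8982, -0.4381, 0.0349]
J5: z=[0.0299, -0.1402, -0.9897] o=[-0.3822, 1.0016, -0.4063] → [-0.6465, -0.1774, 0.0056, 0.0299, -0.1402, -0.9897]
J6: z=[0.7313, -0.6719, 0.1173] o=[-0.6702, 0.6650, -0.5391] → [0.0603, 0.0777, 0.0688, 0.7313, -0.6719, 0.1173]
V = J·q̇ = [0.9260, 0.1582, -0.3614, 1.2596, -0.7227, 1.3341]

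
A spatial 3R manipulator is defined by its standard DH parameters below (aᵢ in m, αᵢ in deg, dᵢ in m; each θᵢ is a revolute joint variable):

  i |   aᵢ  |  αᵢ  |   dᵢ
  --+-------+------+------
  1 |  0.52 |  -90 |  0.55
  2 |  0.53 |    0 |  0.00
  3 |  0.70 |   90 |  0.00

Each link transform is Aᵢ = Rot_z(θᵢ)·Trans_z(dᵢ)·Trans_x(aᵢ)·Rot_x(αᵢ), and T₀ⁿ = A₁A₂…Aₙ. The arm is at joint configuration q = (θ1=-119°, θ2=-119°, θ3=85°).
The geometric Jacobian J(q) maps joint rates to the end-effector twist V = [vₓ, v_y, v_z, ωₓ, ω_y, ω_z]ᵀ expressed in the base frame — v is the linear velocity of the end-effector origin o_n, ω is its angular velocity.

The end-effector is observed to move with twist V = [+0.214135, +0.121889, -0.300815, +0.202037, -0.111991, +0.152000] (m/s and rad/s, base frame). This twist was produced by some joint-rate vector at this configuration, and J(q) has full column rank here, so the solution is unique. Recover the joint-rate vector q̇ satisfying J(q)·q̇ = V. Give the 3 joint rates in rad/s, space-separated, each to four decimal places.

o_n = [-0.4089, -0.7376, 1.4050]
J₁: ẑ×o_n = [0.7376, -0.4089, 0.0000], ω = ẑ
J2: z=[0.8746, -0.4848, 0.0000] o=[-0.2521, -0.4548, 0.5500] → [-0.4145, -0.7478, -0.3234, 0.8746, -0.4848, 0.0000]
J3: z=[0.8746, -0.4848, 0.0000] o=[-0.1275, -0.2301, 1.0135] → [-0.1898, -0.3424, -0.5803, 0.8746, -0.4848, 0.0000]
q̇ = J⁺·V = [0.1520, -0.6490, 0.8800]

0.1520 -0.6490 0.8800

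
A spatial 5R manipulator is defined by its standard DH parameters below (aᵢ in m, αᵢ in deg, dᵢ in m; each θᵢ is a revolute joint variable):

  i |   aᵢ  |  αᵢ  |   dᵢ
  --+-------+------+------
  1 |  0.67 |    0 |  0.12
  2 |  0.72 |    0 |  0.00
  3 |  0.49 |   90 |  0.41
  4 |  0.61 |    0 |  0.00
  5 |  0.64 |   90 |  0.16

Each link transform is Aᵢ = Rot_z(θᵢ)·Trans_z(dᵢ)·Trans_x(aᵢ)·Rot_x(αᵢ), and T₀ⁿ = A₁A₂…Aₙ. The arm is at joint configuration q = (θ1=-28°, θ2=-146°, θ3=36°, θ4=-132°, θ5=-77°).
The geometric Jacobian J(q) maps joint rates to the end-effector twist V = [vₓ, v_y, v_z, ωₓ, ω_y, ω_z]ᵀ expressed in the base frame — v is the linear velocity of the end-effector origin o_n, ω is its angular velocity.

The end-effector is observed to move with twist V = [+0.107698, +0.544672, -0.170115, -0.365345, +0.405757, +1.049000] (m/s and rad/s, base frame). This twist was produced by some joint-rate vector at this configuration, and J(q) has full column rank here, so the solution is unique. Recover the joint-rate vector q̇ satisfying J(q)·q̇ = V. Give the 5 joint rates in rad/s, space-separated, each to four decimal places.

0.8960 -0.2540 0.4070 -0.3320 0.8780

o_n = [0.1236, 0.0489, 0.3870]
J₁: ẑ×o_n = [-0.0489, 0.1236, 0.0000], ω = ẑ
J2: z=[0.0000, 0.0000, 1.0000] o=[0.5916, -0.3145, 0.1200] → [-0.3634, -0.4679, 0.0000, 0.0000, 0.0000, 1.0000]
J3: z=[0.0000, 0.0000, 1.0000] o=[-0.1245, -0.3898, 0.1200] → [-0.4387, 0.2481, 0.0000, 0.0000, 0.0000, 1.0000]
J4: z=[-0.6691, 0.7431, 0.0000] o=[-0.4886, -0.7177, 0.5300] → [-0.1063, -0.0957, -0.9679, -0.6691, 0.7431, 0.0000]
J5: z=[-0.6691, 0.7431, 0.0000] o=[-0.1853, -0.4446, 0.0767] → [0.2306, 0.2076, -0.5598, -0.6691, 0.7431, 0.0000]
q̇ = J⁺·V = [0.8960, -0.2540, 0.4070, -0.3320, 0.8780]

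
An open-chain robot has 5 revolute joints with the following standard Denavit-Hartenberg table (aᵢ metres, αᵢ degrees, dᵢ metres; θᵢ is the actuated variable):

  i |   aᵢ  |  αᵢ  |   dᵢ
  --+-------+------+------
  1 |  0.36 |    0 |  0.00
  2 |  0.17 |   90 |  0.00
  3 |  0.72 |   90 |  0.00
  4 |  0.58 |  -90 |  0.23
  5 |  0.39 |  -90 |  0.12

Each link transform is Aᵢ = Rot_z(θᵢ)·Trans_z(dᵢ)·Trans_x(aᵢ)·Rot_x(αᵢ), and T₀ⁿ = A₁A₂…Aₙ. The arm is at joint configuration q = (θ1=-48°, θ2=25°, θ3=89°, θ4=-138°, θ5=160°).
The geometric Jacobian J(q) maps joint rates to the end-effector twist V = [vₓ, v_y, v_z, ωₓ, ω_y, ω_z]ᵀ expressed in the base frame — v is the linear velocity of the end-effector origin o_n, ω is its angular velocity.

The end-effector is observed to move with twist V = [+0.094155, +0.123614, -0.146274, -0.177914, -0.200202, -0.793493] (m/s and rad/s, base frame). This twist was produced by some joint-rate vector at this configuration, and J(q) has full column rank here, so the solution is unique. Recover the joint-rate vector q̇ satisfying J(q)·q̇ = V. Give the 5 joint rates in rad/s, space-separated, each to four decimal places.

o_n = [0.5873, -0.1625, 0.6398]
J₁: ẑ×o_n = [0.1625, 0.5873, -0.0000], ω = ẑ
J2: z=[0.0000, 0.0000, 1.0000] o=[0.2409, -0.2675, 0.0000] → [-0.1051, 0.3464, 0.0000, 0.0000, 0.0000, 1.0000]
J3: z=[-0.3907, -0.9205, 0.0000] o=[0.3974, -0.3340, 0.0000] → [-0.5890, 0.2500, 0.1078, -0.3907, -0.9205, 0.0000]
J4: z=[0.9204, -0.3907, -0.0175] o=[0.4089, -0.3389, 0.7199] → [0.0344, 0.0706, 0.2320, 0.9204, -0.3907, -0.0175]
J5: z=[0.3011, 0.6795, 0.6690] o=[0.7653, -0.0685, 0.2849] → [0.3040, -0.2260, 0.0927, 0.3011, 0.6795, 0.6690]
q̇ = J⁺·V = [0.3940, -0.5840, -0.4180, -0.0750, -0.9040]

0.3940 -0.5840 -0.4180 -0.0750 -0.9040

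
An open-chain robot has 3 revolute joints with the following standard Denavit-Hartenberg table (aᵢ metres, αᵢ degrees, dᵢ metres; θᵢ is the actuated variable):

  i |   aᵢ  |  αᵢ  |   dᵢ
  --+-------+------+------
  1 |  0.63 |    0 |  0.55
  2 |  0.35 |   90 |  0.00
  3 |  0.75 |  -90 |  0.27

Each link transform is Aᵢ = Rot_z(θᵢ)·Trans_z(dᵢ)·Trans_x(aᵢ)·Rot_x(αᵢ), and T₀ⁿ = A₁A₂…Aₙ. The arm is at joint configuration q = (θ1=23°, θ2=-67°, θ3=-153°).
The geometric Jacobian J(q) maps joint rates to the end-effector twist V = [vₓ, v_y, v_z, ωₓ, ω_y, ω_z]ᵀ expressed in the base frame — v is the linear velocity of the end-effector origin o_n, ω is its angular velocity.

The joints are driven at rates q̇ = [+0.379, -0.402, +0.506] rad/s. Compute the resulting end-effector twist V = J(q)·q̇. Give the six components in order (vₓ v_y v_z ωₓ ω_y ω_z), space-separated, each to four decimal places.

0.0313 0.1097 -0.3381 -0.3515 -0.3640 -0.0230

o_n = [0.1634, 0.2730, 0.2095]
J₁: ẑ×o_n = [-0.2730, 0.1634, 0.0000], ω = ẑ
J2: z=[0.0000, 0.0000, 1.0000] o=[0.5799, 0.2462, 0.5500] → [-0.0269, -0.4165, 0.0000, 0.0000, 0.0000, 1.0000]
J3: z=[-0.6947, -0.7193, 0.0000] o=[0.8317, 0.0030, 0.5500] → [0.2449, -0.2365, -0.6683, -0.6947, -0.7193, 0.0000]
V = J·q̇ = [0.0313, 0.1097, -0.3381, -0.3515, -0.3640, -0.0230]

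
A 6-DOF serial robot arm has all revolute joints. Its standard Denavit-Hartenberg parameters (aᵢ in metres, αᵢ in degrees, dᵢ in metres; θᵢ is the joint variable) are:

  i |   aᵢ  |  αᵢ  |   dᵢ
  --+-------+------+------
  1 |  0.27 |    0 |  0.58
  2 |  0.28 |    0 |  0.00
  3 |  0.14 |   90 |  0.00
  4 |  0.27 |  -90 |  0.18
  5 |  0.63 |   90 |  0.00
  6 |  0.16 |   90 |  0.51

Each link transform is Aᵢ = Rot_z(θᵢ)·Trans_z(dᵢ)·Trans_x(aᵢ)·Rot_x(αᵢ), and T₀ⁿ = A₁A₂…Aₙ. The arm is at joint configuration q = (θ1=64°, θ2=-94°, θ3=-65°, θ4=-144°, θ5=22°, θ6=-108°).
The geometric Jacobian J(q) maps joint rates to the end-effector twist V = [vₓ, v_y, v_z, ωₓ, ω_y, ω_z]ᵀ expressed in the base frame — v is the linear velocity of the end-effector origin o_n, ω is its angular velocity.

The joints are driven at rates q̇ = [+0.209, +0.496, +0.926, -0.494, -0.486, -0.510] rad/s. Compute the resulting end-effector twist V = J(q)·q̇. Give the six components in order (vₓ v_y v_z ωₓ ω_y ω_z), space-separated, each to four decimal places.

o_n = [-0.0068, 0.8957, 0.1157]
J₁: ẑ×o_n = [-0.8957, -0.0068, 0.0000], ω = ẑ
J2: z=[0.0000, 0.0000, 1.0000] o=[0.1184, 0.2427, 0.5800] → [-0.6530, -0.1252, 0.0000, 0.0000, 0.0000, 1.0000]
J3: z=[0.0000, 0.0000, 1.0000] o=[0.3608, 0.1027, 0.5800] → [-0.7930, -0.3677, 0.0000, 0.0000, 0.0000, 1.0000]
J4: z=[-0.9962, 0.0872, 0.0000] o=[0.3486, -0.0368, 0.5800] → [-0.0405, -0.4625, -0.8979, -0.9962, 0.0872, 0.0000]
J5: z=[-0.0512, -0.5855, -0.8090] o=[0.1884, 0.1965, 0.4213] → [0.7446, 0.1423, -0.1501, -0.0512, -0.5855, -0.8090]
J6: z=[-0.8972, 0.3827, -0.2202] o=[0.4647, 0.6467, 0.0780] → [0.0693, 0.1377, -0.0429, -0.8972, 0.3827, -0.2202]
V = J·q̇ = [-1.6226, -0.3149, 0.5384, 0.9746, 0.0463, 2.1365]

-1.6226 -0.3149 0.5384 0.9746 0.0463 2.1365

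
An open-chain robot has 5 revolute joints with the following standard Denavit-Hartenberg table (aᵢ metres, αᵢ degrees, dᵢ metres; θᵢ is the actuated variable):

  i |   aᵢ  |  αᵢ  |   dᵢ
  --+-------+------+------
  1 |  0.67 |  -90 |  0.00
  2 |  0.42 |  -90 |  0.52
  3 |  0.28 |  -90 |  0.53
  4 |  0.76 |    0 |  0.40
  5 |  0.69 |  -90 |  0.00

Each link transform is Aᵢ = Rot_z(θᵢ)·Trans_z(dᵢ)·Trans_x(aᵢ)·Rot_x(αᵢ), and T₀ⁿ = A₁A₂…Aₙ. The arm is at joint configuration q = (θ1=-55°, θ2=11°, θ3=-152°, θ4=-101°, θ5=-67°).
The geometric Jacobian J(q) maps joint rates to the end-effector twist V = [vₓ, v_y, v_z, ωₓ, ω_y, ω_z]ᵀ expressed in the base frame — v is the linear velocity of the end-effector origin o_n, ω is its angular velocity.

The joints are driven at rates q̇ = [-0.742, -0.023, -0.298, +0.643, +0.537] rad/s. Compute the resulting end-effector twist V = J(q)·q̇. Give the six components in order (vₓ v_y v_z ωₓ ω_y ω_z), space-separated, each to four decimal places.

o_n = [1.3472, -0.8436, -1.6004]
J₁: ẑ×o_n = [0.8436, 1.3472, -0.0000], ω = ẑ
J2: z=[0.8192, 0.5736, 0.0000] o=[0.3843, -0.5488, 0.0000] → [-0.9179, 1.3109, -0.7937, 0.8192, 0.5736, 0.0000]
J3: z=[-0.1094, 0.1563, -0.9816] o=[1.0467, -0.5883, -0.0801] → [-0.4882, -0.4613, -0.0190, -0.1094, 0.1563, -0.9816]
J4: z=[0.9876, 0.1289, -0.0896] o=[0.9572, -0.2313, -0.5532] → [-0.1899, 0.9992, -0.6550, 0.9876, 0.1289, -0.0896]
J5: z=[0.9876, 0.1289, -0.0896] o=[1.2869, -0.2051, -1.3458] → [-0.0900, 0.2460, -0.6384, 0.9876, 0.1289, -0.0896]
V = J·q̇ = [-0.6298, -0.1177, -0.7400, 1.1791, 0.0924, -0.5552]

-0.6298 -0.1177 -0.7400 1.1791 0.0924 -0.5552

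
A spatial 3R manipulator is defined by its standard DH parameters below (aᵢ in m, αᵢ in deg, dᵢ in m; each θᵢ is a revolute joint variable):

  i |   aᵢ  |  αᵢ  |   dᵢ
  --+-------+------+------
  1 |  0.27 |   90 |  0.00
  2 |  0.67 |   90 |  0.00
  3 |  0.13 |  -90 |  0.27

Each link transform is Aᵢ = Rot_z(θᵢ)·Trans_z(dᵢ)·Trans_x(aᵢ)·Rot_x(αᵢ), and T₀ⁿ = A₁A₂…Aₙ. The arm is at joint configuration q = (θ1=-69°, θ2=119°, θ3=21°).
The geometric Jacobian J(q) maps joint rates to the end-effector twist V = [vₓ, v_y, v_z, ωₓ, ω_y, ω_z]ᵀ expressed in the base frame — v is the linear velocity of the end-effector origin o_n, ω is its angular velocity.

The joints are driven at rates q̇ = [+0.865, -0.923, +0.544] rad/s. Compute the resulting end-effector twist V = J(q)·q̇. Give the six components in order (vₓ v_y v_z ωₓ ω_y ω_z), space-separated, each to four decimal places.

0.3284 -0.7440 0.1140 1.0322 -0.1134 1.1287

o_n = [0.0004, -0.1310, 0.8230]
J₁: ẑ×o_n = [0.1310, 0.0004, -0.0000], ω = ẑ
J2: z=[-0.9336, -0.3584, 0.0000] o=[0.0968, -0.2521, 0.0000] → [-0.2950, 0.7684, -0.1475, -0.9336, -0.3584, 0.0000]
J3: z=[0.3134, -0.8165, 0.4848] o=[-0.0196, 0.0512, 0.5860] → [-0.1052, -0.0646, -0.0407, 0.3134, -0.8165, 0.4848]
V = J·q̇ = [0.3284, -0.7440, 0.1140, 1.0322, -0.1134, 1.1287]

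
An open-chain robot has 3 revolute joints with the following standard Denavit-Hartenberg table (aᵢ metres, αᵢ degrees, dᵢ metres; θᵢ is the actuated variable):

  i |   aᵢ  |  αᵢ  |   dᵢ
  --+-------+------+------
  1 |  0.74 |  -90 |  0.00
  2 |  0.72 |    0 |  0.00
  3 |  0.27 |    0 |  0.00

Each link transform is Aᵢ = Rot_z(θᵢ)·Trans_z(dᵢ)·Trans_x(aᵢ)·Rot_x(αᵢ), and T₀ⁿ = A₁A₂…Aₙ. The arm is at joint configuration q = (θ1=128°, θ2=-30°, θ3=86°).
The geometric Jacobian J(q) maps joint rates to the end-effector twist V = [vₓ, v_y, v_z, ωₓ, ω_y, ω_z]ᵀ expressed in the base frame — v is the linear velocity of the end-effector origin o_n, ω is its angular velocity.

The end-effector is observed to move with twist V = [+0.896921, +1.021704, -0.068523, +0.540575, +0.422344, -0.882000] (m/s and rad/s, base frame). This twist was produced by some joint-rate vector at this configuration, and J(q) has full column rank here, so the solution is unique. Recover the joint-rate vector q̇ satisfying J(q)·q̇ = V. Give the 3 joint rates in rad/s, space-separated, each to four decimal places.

o_n = [-0.9324, 1.1935, 0.1362]
J₁: ẑ×o_n = [-1.1935, -0.9324, 0.0000], ω = ẑ
J2: z=[-0.7880, -0.6157, 0.0000] o=[-0.4556, 0.5831, 0.0000] → [-0.0838, 0.1073, -0.7745, -0.7880, -0.6157, 0.0000]
J3: z=[-0.7880, -0.6157, 0.0000] o=[-0.8395, 1.0745, 0.3600] → [0.1378, -0.1764, -0.1510, -0.7880, -0.6157, 0.0000]
q̇ = J⁺·V = [-0.8820, 0.2760, -0.9620]

-0.8820 0.2760 -0.9620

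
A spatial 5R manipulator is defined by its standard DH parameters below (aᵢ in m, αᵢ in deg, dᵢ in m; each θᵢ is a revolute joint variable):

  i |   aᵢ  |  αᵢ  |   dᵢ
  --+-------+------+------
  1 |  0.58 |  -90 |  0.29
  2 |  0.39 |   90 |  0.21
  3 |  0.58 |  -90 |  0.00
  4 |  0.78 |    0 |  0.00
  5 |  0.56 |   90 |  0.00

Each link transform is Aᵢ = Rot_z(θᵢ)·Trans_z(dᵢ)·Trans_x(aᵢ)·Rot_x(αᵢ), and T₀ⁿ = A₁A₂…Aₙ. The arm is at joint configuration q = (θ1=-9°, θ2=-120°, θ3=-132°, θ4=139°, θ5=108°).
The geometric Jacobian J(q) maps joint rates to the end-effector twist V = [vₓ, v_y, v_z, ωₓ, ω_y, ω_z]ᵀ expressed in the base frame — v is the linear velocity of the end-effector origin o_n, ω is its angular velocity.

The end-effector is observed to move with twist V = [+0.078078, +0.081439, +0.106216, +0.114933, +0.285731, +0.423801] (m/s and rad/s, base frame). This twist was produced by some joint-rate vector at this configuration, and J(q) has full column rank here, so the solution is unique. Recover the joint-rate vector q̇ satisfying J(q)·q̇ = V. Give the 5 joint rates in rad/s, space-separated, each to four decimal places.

o_n = [0.3612, 0.3266, 0.7577]
J₁: ẑ×o_n = [-0.3266, 0.3612, 0.0000], ω = ẑ
J2: z=[0.1564, 0.9877, 0.0000] o=[0.5729, -0.0907, 0.2900] → [0.4619, -0.0732, 0.2744, 0.1564, 0.9877, 0.0000]
J3: z=[-0.8554, 0.1355, -0.5000] o=[0.4131, 0.1472, 0.6277] → [0.1073, 0.1371, -0.1464, -0.8554, 0.1355, -0.5000]
J4: z=[-0.4717, -0.6028, 0.6436] o=[0.5373, -0.3089, 0.2916] → [-0.6899, 0.1064, -0.4059, -0.4717, -0.6028, 0.6436]
J5: z=[-0.4717, -0.6028, 0.6436] o=[0.8490, 0.0847, 0.8886] → [-0.0767, -0.3757, -0.4081, -0.4717, -0.6028, 0.6436]
q̇ = J⁺·V = [0.4510, 0.2480, -0.0460, -0.1790, 0.1010]

0.4510 0.2480 -0.0460 -0.1790 0.1010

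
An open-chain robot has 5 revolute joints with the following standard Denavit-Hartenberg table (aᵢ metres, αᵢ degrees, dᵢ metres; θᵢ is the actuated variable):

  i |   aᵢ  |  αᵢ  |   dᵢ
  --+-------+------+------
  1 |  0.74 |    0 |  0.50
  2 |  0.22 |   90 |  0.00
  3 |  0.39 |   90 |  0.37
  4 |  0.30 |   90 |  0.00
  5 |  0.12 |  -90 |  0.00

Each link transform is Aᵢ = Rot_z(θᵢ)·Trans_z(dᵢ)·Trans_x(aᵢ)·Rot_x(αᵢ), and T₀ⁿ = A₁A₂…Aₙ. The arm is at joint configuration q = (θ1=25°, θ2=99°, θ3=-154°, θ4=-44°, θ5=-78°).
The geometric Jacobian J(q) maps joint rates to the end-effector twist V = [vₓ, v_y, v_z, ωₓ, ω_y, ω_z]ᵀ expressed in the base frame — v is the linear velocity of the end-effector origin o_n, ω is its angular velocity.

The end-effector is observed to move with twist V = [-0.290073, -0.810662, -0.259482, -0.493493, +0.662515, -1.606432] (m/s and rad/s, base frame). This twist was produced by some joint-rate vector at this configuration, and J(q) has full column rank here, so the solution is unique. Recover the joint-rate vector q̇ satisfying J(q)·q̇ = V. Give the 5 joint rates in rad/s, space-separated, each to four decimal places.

-0.8120 -0.5160 0.6030 -0.6120 0.8920

o_n = [0.9520, 0.1537, 0.1211]
J₁: ẑ×o_n = [-0.1537, 0.9520, 0.0000], ω = ẑ
J2: z=[0.0000, 0.0000, 1.0000] o=[0.6707, 0.3127, 0.5000] → [0.1591, 0.2813, -0.0000, 0.0000, 0.0000, 1.0000]
J3: z=[0.8290, 0.5592, 0.0000] o=[0.5476, 0.4951, 0.5000] → [-0.2119, 0.3141, -0.5092, 0.8290, 0.5592, 0.0000]
J4: z=[0.2451, -0.3634, 0.8988] o=[1.0504, 0.4114, 0.3290] → [0.3072, -0.0375, -0.0990, 0.2451, -0.3634, 0.8988]
J5: z=[-0.9455, 0.1154, 0.3045] o=[0.9861, 0.1341, 0.2344] → [-0.0190, -0.1176, -0.0146, -0.9455, 0.1154, 0.3045]
q̇ = J⁺·V = [-0.8120, -0.5160, 0.6030, -0.6120, 0.8920]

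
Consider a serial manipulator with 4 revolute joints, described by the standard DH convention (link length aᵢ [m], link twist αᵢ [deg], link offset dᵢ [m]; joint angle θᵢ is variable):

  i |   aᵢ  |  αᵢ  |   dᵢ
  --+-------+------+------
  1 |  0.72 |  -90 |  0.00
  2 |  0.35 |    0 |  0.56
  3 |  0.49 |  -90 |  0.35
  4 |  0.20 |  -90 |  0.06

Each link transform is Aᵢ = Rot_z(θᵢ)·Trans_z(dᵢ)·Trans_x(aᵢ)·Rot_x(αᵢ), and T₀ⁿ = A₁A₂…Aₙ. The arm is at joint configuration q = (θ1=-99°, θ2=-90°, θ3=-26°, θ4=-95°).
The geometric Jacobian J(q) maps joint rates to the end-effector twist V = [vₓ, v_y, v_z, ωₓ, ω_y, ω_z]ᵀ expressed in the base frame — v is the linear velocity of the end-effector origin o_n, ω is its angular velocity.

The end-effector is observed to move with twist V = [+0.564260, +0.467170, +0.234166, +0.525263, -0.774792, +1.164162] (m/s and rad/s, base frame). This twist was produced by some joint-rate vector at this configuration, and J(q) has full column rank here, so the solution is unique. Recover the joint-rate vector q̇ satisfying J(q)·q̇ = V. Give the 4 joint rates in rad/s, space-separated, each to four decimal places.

o_n = [1.0069, -0.7333, 0.8010]
J₁: ẑ×o_n = [0.7333, 1.0069, -0.0000], ω = ẑ
J2: z=[0.9877, -0.1564, 0.0000] o=[-0.1126, -0.7111, 0.0000] → [-0.1253, -0.7912, 0.1532, 0.9877, -0.1564, 0.0000]
J3: z=[0.9877, -0.1564, 0.0000] o=[0.4405, -0.7987, 0.3500] → [-0.0706, -0.4455, 0.1532, 0.9877, -0.1564, 0.0000]
J4: z=[-0.1406, -0.8877, 0.4384] o=[0.8198, -0.6413, 0.7904] → [0.0309, 0.0835, 0.1791, -0.1406, -0.8877, 0.4384]
q̇ = J⁺·V = [0.8310, 0.4280, 0.2120, 0.7600]

0.8310 0.4280 0.2120 0.7600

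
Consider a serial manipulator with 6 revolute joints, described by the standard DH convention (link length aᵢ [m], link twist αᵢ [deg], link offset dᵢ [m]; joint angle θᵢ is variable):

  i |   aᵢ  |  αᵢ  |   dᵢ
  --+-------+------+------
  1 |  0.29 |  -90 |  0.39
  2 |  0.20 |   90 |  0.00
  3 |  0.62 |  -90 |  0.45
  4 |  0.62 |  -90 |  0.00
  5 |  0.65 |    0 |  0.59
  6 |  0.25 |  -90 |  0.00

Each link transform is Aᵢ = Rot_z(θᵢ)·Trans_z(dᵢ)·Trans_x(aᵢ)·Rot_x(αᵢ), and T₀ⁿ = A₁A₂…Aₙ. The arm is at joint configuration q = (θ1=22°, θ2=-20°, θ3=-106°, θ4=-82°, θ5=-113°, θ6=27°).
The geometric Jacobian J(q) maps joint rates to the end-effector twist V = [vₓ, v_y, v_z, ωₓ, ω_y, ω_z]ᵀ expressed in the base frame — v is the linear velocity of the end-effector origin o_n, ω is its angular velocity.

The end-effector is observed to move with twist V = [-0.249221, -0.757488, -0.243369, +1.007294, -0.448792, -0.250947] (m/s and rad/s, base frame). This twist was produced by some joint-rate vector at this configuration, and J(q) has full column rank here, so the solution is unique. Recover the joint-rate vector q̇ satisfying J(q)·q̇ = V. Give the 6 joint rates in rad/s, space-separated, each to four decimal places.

-0.2830 0.0290 -0.1490 0.9290 0.4600 0.1350

o_n = [1.1544, -1.0895, 1.3211]
J₁: ẑ×o_n = [1.0895, 1.1544, -0.0000], ω = ẑ
J2: z=[-0.3746, 0.9272, 0.0000] o=[0.2689, 0.1086, 0.3900] → [0.8633, 0.3488, -0.3722, -0.3746, 0.9272, 0.0000]
J3: z=[-0.3171, -0.1281, 0.9397] o=[0.4431, 0.1790, 0.4584] → [1.0815, 0.9419, 0.4934, -0.3171, -0.1281, 0.9397]
J4: z=[0.9408, 0.0828, 0.3288] o=[0.3748, -0.4914, 0.8228] → [0.2379, -0.2124, -0.6272, 0.9408, 0.0828, 0.3288]
J5: z=[0.1629, -0.9608, -0.2241] o=[0.1904, -0.6553, 1.3916] → [-0.0295, -0.2046, 0.8555, 0.1629, -0.9608, -0.2241]
J6: z=[0.1629, -0.9608, -0.2241] o=[0.9250, -1.1055, 1.2231] → [-0.0906, -0.0674, 0.2231, 0.1629, -0.9608, -0.2241]
q̇ = J⁺·V = [-0.2830, 0.0290, -0.1490, 0.9290, 0.4600, 0.1350]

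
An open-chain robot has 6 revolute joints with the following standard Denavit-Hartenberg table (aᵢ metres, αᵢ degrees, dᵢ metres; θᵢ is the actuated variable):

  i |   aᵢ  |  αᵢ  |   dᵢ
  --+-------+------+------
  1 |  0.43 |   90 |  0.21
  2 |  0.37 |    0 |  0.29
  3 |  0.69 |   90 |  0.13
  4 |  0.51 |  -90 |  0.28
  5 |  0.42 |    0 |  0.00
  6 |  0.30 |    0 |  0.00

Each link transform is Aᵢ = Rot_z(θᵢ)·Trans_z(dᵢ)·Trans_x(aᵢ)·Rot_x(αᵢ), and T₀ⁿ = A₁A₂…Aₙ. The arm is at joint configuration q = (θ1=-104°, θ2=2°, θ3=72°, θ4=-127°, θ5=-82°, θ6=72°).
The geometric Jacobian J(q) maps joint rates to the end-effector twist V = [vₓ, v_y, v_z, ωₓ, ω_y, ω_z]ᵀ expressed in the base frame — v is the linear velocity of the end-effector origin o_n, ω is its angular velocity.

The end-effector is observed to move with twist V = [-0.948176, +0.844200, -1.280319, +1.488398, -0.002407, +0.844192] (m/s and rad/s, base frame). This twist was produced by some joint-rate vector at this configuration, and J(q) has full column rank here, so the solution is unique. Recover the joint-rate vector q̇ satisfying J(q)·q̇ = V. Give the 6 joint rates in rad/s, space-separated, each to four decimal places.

o_n = [-0.1169, -1.5845, 0.1802]
J₁: ẑ×o_n = [1.5845, -0.1169, 0.0000], ω = ẑ
J2: z=[-0.9703, 0.2419, 0.0000] o=[-0.1040, -0.4172, 0.2100] → [-0.0072, -0.0289, 1.1357, -0.9703, 0.2419, 0.0000]
J3: z=[-0.9703, 0.2419, 0.0000] o=[-0.4749, -0.7059, 0.2229] → [-0.0103, -0.0414, 0.7659, -0.9703, 0.2419, 0.0000]
J4: z=[-0.2326, -0.9327, -0.2756] o=[-0.6470, -0.8590, 0.8862] → [0.4585, -0.3103, 0.6632, -0.2326, -0.9327, -0.2756]
J5: z=[0.5307, -0.3592, 0.7677] o=[-0.2965, -1.1366, 0.5140] → [0.4637, 0.3150, -0.1732, 0.5307, -0.3592, 0.7677]
J6: z=[0.5307, -0.3592, 0.7677] o=[-0.3455, -1.5264, 0.3655] → [0.1112, 0.2739, 0.0513, 0.5307, -0.3592, 0.7677]
q̇ = J⁺·V = [-0.7090, -0.9290, 0.5350, -0.7720, 0.9470, 0.7990]

-0.7090 -0.9290 0.5350 -0.7720 0.9470 0.7990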